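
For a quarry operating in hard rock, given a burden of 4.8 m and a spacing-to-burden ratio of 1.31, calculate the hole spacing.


Spacing = burden * ratio
= 4.8 * 1.31
= 6.288 m

6.288 m


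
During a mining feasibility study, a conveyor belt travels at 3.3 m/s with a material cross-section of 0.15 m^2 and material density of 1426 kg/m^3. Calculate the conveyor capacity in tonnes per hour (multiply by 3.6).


Volumetric flow = speed * area
= 3.3 * 0.15 = 0.495 m^3/s
Mass flow = volumetric * density
= 0.495 * 1426 = 705.87 kg/s
Convert to t/h: multiply by 3.6
Capacity = 705.87 * 3.6
= 2541.132 t/h

2541.132 t/h


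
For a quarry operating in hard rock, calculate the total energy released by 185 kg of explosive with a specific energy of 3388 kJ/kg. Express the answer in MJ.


Energy = mass * specific_energy / 1000
= 185 * 3388 / 1000
= 626780 / 1000
= 626.78 MJ

626.78 MJ


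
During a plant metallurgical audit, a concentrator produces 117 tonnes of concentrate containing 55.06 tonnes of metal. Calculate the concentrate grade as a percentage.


Grade = (metal in concentrate / concentrate mass) * 100
= (55.06 / 117) * 100
= 0.4705982906 * 100
= 47.0598%

47.0598%


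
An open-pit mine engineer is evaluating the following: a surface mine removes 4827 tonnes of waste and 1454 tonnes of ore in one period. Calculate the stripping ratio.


3.3198

Stripping ratio = waste tonnage / ore tonnage
= 4827 / 1454
= 3.3198


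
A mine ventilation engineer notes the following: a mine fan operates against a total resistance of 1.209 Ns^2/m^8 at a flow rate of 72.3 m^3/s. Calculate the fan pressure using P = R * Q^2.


6319.7936 Pa

Compute Q^2:
Q^2 = 72.3^2 = 5227.29
Compute pressure:
P = R * Q^2 = 1.209 * 5227.29
= 6319.7936 Pa


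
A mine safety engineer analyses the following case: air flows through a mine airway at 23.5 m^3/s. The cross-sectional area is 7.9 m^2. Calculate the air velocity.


Velocity = flow rate / cross-sectional area
= 23.5 / 7.9
= 2.9747 m/s

2.9747 m/s


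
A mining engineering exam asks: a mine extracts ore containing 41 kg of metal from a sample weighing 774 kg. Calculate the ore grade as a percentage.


5.2972%

Ore grade = (metal mass / ore mass) * 100
= (41 / 774) * 100
= 0.05297157623 * 100
= 5.2972%


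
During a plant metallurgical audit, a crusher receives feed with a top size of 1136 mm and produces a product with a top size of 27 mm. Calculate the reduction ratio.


42.0741

Reduction ratio = feed size / product size
= 1136 / 27
= 42.0741


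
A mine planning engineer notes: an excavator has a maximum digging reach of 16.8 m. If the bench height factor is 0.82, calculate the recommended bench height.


13.776 m

Bench height = reach * factor
= 16.8 * 0.82
= 13.776 m


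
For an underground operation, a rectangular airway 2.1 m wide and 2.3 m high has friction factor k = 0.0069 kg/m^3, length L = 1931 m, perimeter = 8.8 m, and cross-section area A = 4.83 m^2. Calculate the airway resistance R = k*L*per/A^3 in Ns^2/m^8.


1.0406 Ns^2/m^8

Compute the numerator:
k * L * per = 0.0069 * 1931 * 8.8
= 117.25032
Compute the denominator:
A^3 = 4.83^3 = 112.678587
Resistance:
R = 117.25032 / 112.678587
= 1.0406 Ns^2/m^8


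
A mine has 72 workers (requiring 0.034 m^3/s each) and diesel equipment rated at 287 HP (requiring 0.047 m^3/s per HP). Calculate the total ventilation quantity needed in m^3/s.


Airflow for workers:
Q_people = 72 * 0.034 = 2.448 m^3/s
Airflow for diesel equipment:
Q_diesel = 287 * 0.047 = 13.489 m^3/s
Total ventilation:
Q_total = 2.448 + 13.489
= 15.937 m^3/s

15.937 m^3/s


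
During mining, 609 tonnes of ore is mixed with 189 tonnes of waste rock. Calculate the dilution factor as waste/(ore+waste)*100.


Total material = ore + waste
= 609 + 189 = 798 tonnes
Dilution = waste / total * 100
= 189 / 798 * 100
= 0.2368421053 * 100
= 23.6842%

23.6842%


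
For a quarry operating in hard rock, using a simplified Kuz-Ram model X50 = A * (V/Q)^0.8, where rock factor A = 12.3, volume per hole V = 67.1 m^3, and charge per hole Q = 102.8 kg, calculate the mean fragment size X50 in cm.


8.7436 cm

Compute V/Q:
V/Q = 67.1 / 102.8 = 0.6527237354
Raise to the power 0.8:
(V/Q)^0.8 = 0.6527237354^0.8 = 0.7108590951
Multiply by A:
X50 = 12.3 * 0.7108590951
= 8.7436 cm


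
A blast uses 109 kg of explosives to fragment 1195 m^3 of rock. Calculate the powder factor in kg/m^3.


Powder factor = explosive mass / rock volume
= 109 / 1195
= 0.0912 kg/m^3

0.0912 kg/m^3


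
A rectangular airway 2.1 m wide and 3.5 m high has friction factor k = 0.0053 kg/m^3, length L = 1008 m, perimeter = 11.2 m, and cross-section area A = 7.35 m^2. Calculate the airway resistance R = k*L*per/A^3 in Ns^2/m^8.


Compute the numerator:
k * L * per = 0.0053 * 1008 * 11.2
= 59.83488
Compute the denominator:
A^3 = 7.35^3 = 397.065375
Resistance:
R = 59.83488 / 397.065375
= 0.1507 Ns^2/m^8

0.1507 Ns^2/m^8


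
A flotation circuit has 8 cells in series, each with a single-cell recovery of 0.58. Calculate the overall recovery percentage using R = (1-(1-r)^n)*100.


Complement of single-cell recovery:
1 - r = 1 - 0.58 = 0.42
Raise to power n:
(1 - r)^8 = 0.42^8 = 0.0009682651996
Overall recovery:
R = (1 - 0.0009682651996) * 100
= 99.9032%

99.9032%


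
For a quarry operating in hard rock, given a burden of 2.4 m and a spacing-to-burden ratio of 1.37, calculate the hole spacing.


3.288 m

Spacing = burden * ratio
= 2.4 * 1.37
= 3.288 m


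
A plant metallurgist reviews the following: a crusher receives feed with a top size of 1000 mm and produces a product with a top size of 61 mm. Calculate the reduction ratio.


Reduction ratio = feed size / product size
= 1000 / 61
= 16.3934

16.3934


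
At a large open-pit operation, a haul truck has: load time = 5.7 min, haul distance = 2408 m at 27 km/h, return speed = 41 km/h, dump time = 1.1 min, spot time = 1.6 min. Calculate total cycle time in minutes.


17.275 min

Convert haul speed to m/min: 27 * 1000/60 = 450 m/min
Haul time = 2408 / 450 = 5.351111111 min
Convert return speed to m/min: 41 * 1000/60 = 683.3333333 m/min
Return time = 2408 / 683.3333333 = 3.523902439 min
Total cycle time:
= 5.7 + 5.351111111 + 1.1 + 3.523902439 + 1.6
= 17.275 min


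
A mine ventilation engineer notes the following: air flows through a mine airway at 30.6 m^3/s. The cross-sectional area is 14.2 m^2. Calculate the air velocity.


2.1549 m/s

Velocity = flow rate / cross-sectional area
= 30.6 / 14.2
= 2.1549 m/s


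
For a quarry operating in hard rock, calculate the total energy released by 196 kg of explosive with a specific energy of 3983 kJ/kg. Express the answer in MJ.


780.668 MJ

Energy = mass * specific_energy / 1000
= 196 * 3983 / 1000
= 780668 / 1000
= 780.668 MJ


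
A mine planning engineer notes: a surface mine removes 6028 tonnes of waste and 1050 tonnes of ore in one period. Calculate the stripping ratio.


Stripping ratio = waste tonnage / ore tonnage
= 6028 / 1050
= 5.741

5.741


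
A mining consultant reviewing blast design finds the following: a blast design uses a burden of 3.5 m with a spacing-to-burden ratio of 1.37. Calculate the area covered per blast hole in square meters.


16.7825 m^2

First, find the spacing:
Spacing = burden * ratio = 3.5 * 1.37
= 4.795 m
Then, calculate the area:
Area = burden * spacing = 3.5 * 4.795
= 16.7825 m^2


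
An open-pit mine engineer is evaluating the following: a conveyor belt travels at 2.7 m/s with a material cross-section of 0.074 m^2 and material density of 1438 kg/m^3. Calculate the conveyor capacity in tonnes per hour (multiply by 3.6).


Volumetric flow = speed * area
= 2.7 * 0.074 = 0.1998 m^3/s
Mass flow = volumetric * density
= 0.1998 * 1438 = 287.3124 kg/s
Convert to t/h: multiply by 3.6
Capacity = 287.3124 * 3.6
= 1034.3246 t/h

1034.3246 t/h


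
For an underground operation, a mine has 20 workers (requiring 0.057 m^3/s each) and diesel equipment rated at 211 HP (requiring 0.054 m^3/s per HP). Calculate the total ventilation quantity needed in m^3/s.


Airflow for workers:
Q_people = 20 * 0.057 = 1.14 m^3/s
Airflow for diesel equipment:
Q_diesel = 211 * 0.054 = 11.394 m^3/s
Total ventilation:
Q_total = 1.14 + 11.394
= 12.534 m^3/s

12.534 m^3/s


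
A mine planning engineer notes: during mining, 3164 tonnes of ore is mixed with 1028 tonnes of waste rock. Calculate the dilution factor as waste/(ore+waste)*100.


24.5229%

Total material = ore + waste
= 3164 + 1028 = 4192 tonnes
Dilution = waste / total * 100
= 1028 / 4192 * 100
= 0.2452290076 * 100
= 24.5229%


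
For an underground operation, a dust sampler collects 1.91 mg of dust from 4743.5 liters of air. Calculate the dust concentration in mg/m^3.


0.4027 mg/m^3

Convert liters to m^3: 1 m^3 = 1000 L
Concentration = mass / volume * 1000
= 1.91 / 4743.5 * 1000
= 0.0004026562665 * 1000
= 0.4027 mg/m^3


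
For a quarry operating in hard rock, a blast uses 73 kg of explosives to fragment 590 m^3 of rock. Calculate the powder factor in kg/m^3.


0.1237 kg/m^3

Powder factor = explosive mass / rock volume
= 73 / 590
= 0.1237 kg/m^3


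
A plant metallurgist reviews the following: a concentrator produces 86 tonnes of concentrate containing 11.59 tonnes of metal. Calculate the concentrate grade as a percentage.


Grade = (metal in concentrate / concentrate mass) * 100
= (11.59 / 86) * 100
= 0.1347674419 * 100
= 13.4767%

13.4767%


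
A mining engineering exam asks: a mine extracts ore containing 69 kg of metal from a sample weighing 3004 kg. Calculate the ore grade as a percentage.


Ore grade = (metal mass / ore mass) * 100
= (69 / 3004) * 100
= 0.02296937417 * 100
= 2.2969%

2.2969%


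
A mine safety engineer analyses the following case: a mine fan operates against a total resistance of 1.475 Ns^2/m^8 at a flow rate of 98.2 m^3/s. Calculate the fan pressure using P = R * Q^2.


14223.779 Pa

Compute Q^2:
Q^2 = 98.2^2 = 9643.24
Compute pressure:
P = R * Q^2 = 1.475 * 9643.24
= 14223.779 Pa


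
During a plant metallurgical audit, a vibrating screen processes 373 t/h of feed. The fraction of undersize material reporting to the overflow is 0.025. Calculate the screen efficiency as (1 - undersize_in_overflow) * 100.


97.5%

Screen efficiency = (1 - fraction of undersize in overflow) * 100
= (1 - 0.025) * 100
= 0.975 * 100
= 97.5%


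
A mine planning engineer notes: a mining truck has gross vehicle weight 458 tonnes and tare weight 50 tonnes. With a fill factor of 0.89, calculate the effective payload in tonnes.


363.12 tonnes

Maximum payload = gross - tare
= 458 - 50 = 408 tonnes
Effective payload = max payload * fill factor
= 408 * 0.89
= 363.12 tonnes


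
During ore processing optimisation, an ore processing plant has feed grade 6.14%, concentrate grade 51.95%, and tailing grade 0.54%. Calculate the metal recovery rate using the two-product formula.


Using the two-product formula:
R = 100 * c * (f - t) / (f * (c - t))
Numerator = 100 * 51.95 * (6.14 - 0.54)
= 100 * 51.95 * 5.6
= 29092.0
Denominator = 6.14 * (51.95 - 0.54)
= 6.14 * 51.41
= 315.6574
R = 29092.0 / 315.6574
= 92.1632%

92.1632%


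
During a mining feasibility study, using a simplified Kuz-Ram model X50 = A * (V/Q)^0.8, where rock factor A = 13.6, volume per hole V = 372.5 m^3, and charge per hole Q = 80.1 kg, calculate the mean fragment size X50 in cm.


46.5087 cm

Compute V/Q:
V/Q = 372.5 / 80.1 = 4.650436954
Raise to the power 0.8:
(V/Q)^0.8 = 4.650436954^0.8 = 3.419755123
Multiply by A:
X50 = 13.6 * 3.419755123
= 46.5087 cm


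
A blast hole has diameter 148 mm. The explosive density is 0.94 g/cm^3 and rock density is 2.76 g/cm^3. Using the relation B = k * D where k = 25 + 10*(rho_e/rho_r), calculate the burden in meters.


First, compute k:
rho_e / rho_r = 0.94 / 2.76 = 0.3405797101
k = 25 + 10 * 0.3405797101 = 28.4057971
Then, compute burden:
B = k * D / 1000 = 28.4057971 * 148 / 1000
= 4204.057971 / 1000
= 4.2041 m

4.2041 m


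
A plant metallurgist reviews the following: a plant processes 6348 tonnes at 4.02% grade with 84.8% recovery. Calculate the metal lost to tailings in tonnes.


Total metal in feed:
= 6348 * 4.02 / 100 = 255.1896 tonnes
Metal recovered:
= 255.1896 * 84.8 / 100 = 216.4007808 tonnes
Metal lost to tailings:
= 255.1896 - 216.4007808
= 38.7888 tonnes

38.7888 tonnes


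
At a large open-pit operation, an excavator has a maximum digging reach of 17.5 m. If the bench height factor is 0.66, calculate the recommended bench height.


Bench height = reach * factor
= 17.5 * 0.66
= 11.55 m

11.55 m


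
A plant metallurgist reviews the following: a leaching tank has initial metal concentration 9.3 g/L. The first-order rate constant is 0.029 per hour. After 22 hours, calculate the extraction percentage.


47.1652%

Compute the exponent:
-k * t = -0.029 * 22 = -0.638
Remaining concentration:
C = 9.3 * exp(-0.638)
= 9.3 * 0.5283480642
= 4.913636997 g/L
Extracted = 9.3 - 4.913636997 = 4.386363003 g/L
Extraction % = 4.386363003 / 9.3 * 100
= 47.1652%


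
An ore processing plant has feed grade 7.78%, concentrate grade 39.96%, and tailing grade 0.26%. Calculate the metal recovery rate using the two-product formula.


97.2911%

Using the two-product formula:
R = 100 * c * (f - t) / (f * (c - t))
Numerator = 100 * 39.96 * (7.78 - 0.26)
= 100 * 39.96 * 7.52
= 30049.92
Denominator = 7.78 * (39.96 - 0.26)
= 7.78 * 39.7
= 308.866
R = 30049.92 / 308.866
= 97.2911%


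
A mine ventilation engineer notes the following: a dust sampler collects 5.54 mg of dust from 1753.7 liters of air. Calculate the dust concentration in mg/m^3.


Convert liters to m^3: 1 m^3 = 1000 L
Concentration = mass / volume * 1000
= 5.54 / 1753.7 * 1000
= 0.003159035183 * 1000
= 3.159 mg/m^3

3.159 mg/m^3


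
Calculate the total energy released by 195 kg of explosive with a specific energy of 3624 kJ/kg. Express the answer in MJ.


Energy = mass * specific_energy / 1000
= 195 * 3624 / 1000
= 706680 / 1000
= 706.68 MJ

706.68 MJ


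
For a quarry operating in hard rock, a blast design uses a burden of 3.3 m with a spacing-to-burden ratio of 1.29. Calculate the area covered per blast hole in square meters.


14.0481 m^2

First, find the spacing:
Spacing = burden * ratio = 3.3 * 1.29
= 4.257 m
Then, calculate the area:
Area = burden * spacing = 3.3 * 4.257
= 14.0481 m^2


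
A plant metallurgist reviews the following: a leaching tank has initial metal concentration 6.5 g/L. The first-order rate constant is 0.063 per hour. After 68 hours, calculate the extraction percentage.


Compute the exponent:
-k * t = -0.063 * 68 = -4.284
Remaining concentration:
C = 6.5 * exp(-4.284)
= 6.5 * 0.01378740203
= 0.08961811321 g/L
Extracted = 6.5 - 0.08961811321 = 6.410381887 g/L
Extraction % = 6.410381887 / 6.5 * 100
= 98.6213%

98.6213%


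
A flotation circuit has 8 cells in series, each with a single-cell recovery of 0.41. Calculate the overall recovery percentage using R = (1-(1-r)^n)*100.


98.5317%

Complement of single-cell recovery:
1 - r = 1 - 0.41 = 0.59
Raise to power n:
(1 - r)^8 = 0.59^8 = 0.01468304376
Overall recovery:
R = (1 - 0.01468304376) * 100
= 98.5317%


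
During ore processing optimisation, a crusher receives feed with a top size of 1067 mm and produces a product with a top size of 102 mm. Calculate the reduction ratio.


Reduction ratio = feed size / product size
= 1067 / 102
= 10.4608

10.4608


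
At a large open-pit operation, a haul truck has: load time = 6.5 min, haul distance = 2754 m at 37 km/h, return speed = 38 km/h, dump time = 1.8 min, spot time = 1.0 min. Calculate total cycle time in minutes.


Convert haul speed to m/min: 37 * 1000/60 = 616.6666667 m/min
Haul time = 2754 / 616.6666667 = 4.465945946 min
Convert return speed to m/min: 38 * 1000/60 = 633.3333333 m/min
Return time = 2754 / 633.3333333 = 4.348421053 min
Total cycle time:
= 6.5 + 4.465945946 + 1.8 + 4.348421053 + 1.0
= 18.1144 min

18.1144 min


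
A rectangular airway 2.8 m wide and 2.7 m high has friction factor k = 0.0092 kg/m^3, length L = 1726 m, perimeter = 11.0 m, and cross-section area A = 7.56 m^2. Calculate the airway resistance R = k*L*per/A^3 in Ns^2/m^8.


0.4043 Ns^2/m^8

Compute the numerator:
k * L * per = 0.0092 * 1726 * 11.0
= 174.6712
Compute the denominator:
A^3 = 7.56^3 = 432.081216
Resistance:
R = 174.6712 / 432.081216
= 0.4043 Ns^2/m^8


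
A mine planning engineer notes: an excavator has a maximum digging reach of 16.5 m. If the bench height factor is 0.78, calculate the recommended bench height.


12.87 m

Bench height = reach * factor
= 16.5 * 0.78
= 12.87 m


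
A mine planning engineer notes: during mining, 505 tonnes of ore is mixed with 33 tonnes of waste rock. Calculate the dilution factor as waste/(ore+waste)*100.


6.1338%

Total material = ore + waste
= 505 + 33 = 538 tonnes
Dilution = waste / total * 100
= 33 / 538 * 100
= 0.06133828996 * 100
= 6.1338%


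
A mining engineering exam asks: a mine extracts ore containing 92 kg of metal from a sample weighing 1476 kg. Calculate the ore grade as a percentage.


6.2331%

Ore grade = (metal mass / ore mass) * 100
= (92 / 1476) * 100
= 0.06233062331 * 100
= 6.2331%


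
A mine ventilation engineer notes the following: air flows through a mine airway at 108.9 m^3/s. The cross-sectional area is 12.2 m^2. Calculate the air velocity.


8.9262 m/s

Velocity = flow rate / cross-sectional area
= 108.9 / 12.2
= 8.9262 m/s


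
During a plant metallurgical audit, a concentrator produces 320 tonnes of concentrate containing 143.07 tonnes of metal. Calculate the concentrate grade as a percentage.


44.7094%

Grade = (metal in concentrate / concentrate mass) * 100
= (143.07 / 320) * 100
= 0.44709375 * 100
= 44.7094%


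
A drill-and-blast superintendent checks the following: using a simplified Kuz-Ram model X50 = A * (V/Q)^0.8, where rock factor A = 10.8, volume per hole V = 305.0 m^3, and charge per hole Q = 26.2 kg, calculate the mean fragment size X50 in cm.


Compute V/Q:
V/Q = 305.0 / 26.2 = 11.64122137
Raise to the power 0.8:
(V/Q)^0.8 = 11.64122137^0.8 = 7.12522919
Multiply by A:
X50 = 10.8 * 7.12522919
= 76.9525 cm

76.9525 cm


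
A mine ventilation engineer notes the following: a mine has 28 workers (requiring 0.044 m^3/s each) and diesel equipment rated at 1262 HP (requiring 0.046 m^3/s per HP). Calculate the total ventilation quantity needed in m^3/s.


59.284 m^3/s

Airflow for workers:
Q_people = 28 * 0.044 = 1.232 m^3/s
Airflow for diesel equipment:
Q_diesel = 1262 * 0.046 = 58.052 m^3/s
Total ventilation:
Q_total = 1.232 + 58.052
= 59.284 m^3/s


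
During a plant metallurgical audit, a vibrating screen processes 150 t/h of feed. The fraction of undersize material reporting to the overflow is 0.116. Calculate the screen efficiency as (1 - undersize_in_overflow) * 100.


Screen efficiency = (1 - fraction of undersize in overflow) * 100
= (1 - 0.116) * 100
= 0.884 * 100
= 88.4%

88.4%


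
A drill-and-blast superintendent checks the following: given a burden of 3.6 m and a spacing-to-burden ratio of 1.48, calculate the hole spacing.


5.328 m

Spacing = burden * ratio
= 3.6 * 1.48
= 5.328 m


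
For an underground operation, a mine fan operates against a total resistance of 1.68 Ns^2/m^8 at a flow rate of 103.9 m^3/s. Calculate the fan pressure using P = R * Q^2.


18135.9528 Pa

Compute Q^2:
Q^2 = 103.9^2 = 10795.21
Compute pressure:
P = R * Q^2 = 1.68 * 10795.21
= 18135.9528 Pa


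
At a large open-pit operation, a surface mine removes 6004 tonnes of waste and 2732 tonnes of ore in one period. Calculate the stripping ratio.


Stripping ratio = waste tonnage / ore tonnage
= 6004 / 2732
= 2.1977

2.1977


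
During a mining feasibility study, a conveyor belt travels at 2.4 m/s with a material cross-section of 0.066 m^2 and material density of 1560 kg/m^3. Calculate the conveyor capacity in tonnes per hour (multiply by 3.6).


Volumetric flow = speed * area
= 2.4 * 0.066 = 0.1584 m^3/s
Mass flow = volumetric * density
= 0.1584 * 1560 = 247.104 kg/s
Convert to t/h: multiply by 3.6
Capacity = 247.104 * 3.6
= 889.5744 t/h

889.5744 t/h


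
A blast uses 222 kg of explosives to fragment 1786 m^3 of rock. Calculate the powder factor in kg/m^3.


Powder factor = explosive mass / rock volume
= 222 / 1786
= 0.1243 kg/m^3

0.1243 kg/m^3


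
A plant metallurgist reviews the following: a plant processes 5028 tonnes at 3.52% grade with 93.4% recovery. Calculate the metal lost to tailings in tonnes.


Total metal in feed:
= 5028 * 3.52 / 100 = 176.9856 tonnes
Metal recovered:
= 176.9856 * 93.4 / 100 = 165.3045504 tonnes
Metal lost to tailings:
= 176.9856 - 165.3045504
= 11.681 tonnes

11.681 tonnes


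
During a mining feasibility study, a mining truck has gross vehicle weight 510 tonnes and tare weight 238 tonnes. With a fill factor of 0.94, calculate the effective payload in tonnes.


255.68 tonnes

Maximum payload = gross - tare
= 510 - 238 = 272 tonnes
Effective payload = max payload * fill factor
= 272 * 0.94
= 255.68 tonnes


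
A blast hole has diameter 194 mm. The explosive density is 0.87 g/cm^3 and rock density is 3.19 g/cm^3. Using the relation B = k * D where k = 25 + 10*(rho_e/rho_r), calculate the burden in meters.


First, compute k:
rho_e / rho_r = 0.87 / 3.19 = 0.2727272727
k = 25 + 10 * 0.2727272727 = 27.72727273
Then, compute burden:
B = k * D / 1000 = 27.72727273 * 194 / 1000
= 5379.090909 / 1000
= 5.3791 m

5.3791 m


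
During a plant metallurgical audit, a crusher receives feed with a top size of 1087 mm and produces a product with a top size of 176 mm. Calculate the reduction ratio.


6.1761

Reduction ratio = feed size / product size
= 1087 / 176
= 6.1761


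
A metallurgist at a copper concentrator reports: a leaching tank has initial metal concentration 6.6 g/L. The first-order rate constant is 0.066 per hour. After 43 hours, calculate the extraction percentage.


Compute the exponent:
-k * t = -0.066 * 43 = -2.838
Remaining concentration:
C = 6.6 * exp(-2.838)
= 6.6 * 0.05854263423
= 0.3863813859 g/L
Extracted = 6.6 - 0.3863813859 = 6.213618614 g/L
Extraction % = 6.213618614 / 6.6 * 100
= 94.1457%

94.1457%


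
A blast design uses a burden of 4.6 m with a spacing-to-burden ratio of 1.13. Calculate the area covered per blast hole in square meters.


First, find the spacing:
Spacing = burden * ratio = 4.6 * 1.13
= 5.198 m
Then, calculate the area:
Area = burden * spacing = 4.6 * 5.198
= 23.9108 m^2

23.9108 m^2


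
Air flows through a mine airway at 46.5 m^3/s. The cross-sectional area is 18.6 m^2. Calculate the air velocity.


2.5 m/s

Velocity = flow rate / cross-sectional area
= 46.5 / 18.6
= 2.5 m/s


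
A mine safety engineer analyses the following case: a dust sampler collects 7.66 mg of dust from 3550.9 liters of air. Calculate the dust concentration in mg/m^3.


2.1572 mg/m^3

Convert liters to m^3: 1 m^3 = 1000 L
Concentration = mass / volume * 1000
= 7.66 / 3550.9 * 1000
= 0.002157199583 * 1000
= 2.1572 mg/m^3


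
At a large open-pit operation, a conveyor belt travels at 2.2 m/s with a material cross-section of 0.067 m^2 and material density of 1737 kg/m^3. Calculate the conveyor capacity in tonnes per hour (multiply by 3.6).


921.7217 t/h

Volumetric flow = speed * area
= 2.2 * 0.067 = 0.1474 m^3/s
Mass flow = volumetric * density
= 0.1474 * 1737 = 256.0338 kg/s
Convert to t/h: multiply by 3.6
Capacity = 256.0338 * 3.6
= 921.7217 t/h


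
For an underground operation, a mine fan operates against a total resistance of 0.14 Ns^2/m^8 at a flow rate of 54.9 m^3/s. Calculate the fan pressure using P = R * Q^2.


421.9614 Pa

Compute Q^2:
Q^2 = 54.9^2 = 3014.01
Compute pressure:
P = R * Q^2 = 0.14 * 3014.01
= 421.9614 Pa


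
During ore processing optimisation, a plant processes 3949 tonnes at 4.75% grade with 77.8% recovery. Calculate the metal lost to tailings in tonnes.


Total metal in feed:
= 3949 * 4.75 / 100 = 187.5775 tonnes
Metal recovered:
= 187.5775 * 77.8 / 100 = 145.935295 tonnes
Metal lost to tailings:
= 187.5775 - 145.935295
= 41.6422 tonnes

41.6422 tonnes


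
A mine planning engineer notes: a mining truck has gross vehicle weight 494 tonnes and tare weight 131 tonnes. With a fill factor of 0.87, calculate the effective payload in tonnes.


315.81 tonnes

Maximum payload = gross - tare
= 494 - 131 = 363 tonnes
Effective payload = max payload * fill factor
= 363 * 0.87
= 315.81 tonnes


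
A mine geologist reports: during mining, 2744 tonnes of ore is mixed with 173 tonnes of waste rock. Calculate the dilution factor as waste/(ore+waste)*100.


5.9308%

Total material = ore + waste
= 2744 + 173 = 2917 tonnes
Dilution = waste / total * 100
= 173 / 2917 * 100
= 0.05930750771 * 100
= 5.9308%


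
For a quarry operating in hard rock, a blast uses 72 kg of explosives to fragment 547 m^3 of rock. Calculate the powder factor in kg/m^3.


0.1316 kg/m^3

Powder factor = explosive mass / rock volume
= 72 / 547
= 0.1316 kg/m^3


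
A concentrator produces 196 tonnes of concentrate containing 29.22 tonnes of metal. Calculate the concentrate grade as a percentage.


14.9082%

Grade = (metal in concentrate / concentrate mass) * 100
= (29.22 / 196) * 100
= 0.1490816327 * 100
= 14.9082%


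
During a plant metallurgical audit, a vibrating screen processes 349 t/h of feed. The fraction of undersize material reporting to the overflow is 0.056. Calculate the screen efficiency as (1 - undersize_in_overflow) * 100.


Screen efficiency = (1 - fraction of undersize in overflow) * 100
= (1 - 0.056) * 100
= 0.944 * 100
= 94.4%

94.4%


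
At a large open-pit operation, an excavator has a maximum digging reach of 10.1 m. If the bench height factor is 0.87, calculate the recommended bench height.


8.787 m

Bench height = reach * factor
= 10.1 * 0.87
= 8.787 m


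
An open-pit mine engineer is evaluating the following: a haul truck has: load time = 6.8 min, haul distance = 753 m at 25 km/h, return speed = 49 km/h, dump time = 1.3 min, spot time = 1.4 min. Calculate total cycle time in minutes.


12.2292 min

Convert haul speed to m/min: 25 * 1000/60 = 416.6666667 m/min
Haul time = 753 / 416.6666667 = 1.8072 min
Convert return speed to m/min: 49 * 1000/60 = 816.6666667 m/min
Return time = 753 / 816.6666667 = 0.9220408163 min
Total cycle time:
= 6.8 + 1.8072 + 1.3 + 0.9220408163 + 1.4
= 12.2292 min


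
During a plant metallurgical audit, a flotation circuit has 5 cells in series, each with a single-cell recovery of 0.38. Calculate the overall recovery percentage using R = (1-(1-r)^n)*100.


90.8387%

Complement of single-cell recovery:
1 - r = 1 - 0.38 = 0.62
Raise to power n:
(1 - r)^5 = 0.62^5 = 0.0916132832
Overall recovery:
R = (1 - 0.0916132832) * 100
= 90.8387%


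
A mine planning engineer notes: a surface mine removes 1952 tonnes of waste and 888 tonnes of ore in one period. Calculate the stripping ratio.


Stripping ratio = waste tonnage / ore tonnage
= 1952 / 888
= 2.1982

2.1982


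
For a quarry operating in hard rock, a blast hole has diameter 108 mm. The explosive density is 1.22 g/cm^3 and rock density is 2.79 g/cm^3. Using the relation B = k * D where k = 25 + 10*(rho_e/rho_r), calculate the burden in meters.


3.1723 m

First, compute k:
rho_e / rho_r = 1.22 / 2.79 = 0.4372759857
k = 25 + 10 * 0.4372759857 = 29.37275986
Then, compute burden:
B = k * D / 1000 = 29.37275986 * 108 / 1000
= 3172.258065 / 1000
= 3.1723 m


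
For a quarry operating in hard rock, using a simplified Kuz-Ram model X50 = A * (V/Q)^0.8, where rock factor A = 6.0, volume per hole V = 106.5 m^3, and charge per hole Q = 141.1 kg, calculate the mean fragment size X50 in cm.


Compute V/Q:
V/Q = 106.5 / 141.1 = 0.7547838412
Raise to the power 0.8:
(V/Q)^0.8 = 0.7547838412^0.8 = 0.7984690287
Multiply by A:
X50 = 6.0 * 0.7984690287
= 4.7908 cm

4.7908 cm


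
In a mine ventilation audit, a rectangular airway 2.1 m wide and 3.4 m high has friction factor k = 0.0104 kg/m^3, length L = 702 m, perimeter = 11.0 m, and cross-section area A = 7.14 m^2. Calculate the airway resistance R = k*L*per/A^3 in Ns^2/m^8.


0.2206 Ns^2/m^8

Compute the numerator:
k * L * per = 0.0104 * 702 * 11.0
= 80.3088
Compute the denominator:
A^3 = 7.14^3 = 363.994344
Resistance:
R = 80.3088 / 363.994344
= 0.2206 Ns^2/m^8


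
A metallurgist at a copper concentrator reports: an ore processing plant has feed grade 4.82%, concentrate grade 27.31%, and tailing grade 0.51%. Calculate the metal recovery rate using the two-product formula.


Using the two-product formula:
R = 100 * c * (f - t) / (f * (c - t))
Numerator = 100 * 27.31 * (4.82 - 0.51)
= 100 * 27.31 * 4.31
= 11770.61
Denominator = 4.82 * (27.31 - 0.51)
= 4.82 * 26.8
= 129.176
R = 11770.61 / 129.176
= 91.1207%

91.1207%


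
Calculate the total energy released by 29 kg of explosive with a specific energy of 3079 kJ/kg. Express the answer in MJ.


Energy = mass * specific_energy / 1000
= 29 * 3079 / 1000
= 89291 / 1000
= 89.291 MJ

89.291 MJ


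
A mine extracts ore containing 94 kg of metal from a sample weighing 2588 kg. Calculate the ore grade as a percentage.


3.6321%

Ore grade = (metal mass / ore mass) * 100
= (94 / 2588) * 100
= 0.03632148377 * 100
= 3.6321%


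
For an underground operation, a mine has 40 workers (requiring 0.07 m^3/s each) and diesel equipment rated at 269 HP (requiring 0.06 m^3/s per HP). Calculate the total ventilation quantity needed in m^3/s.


Airflow for workers:
Q_people = 40 * 0.07 = 2.8 m^3/s
Airflow for diesel equipment:
Q_diesel = 269 * 0.06 = 16.14 m^3/s
Total ventilation:
Q_total = 2.8 + 16.14
= 18.94 m^3/s

18.94 m^3/s


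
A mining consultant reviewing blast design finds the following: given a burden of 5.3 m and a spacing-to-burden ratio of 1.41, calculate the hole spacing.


Spacing = burden * ratio
= 5.3 * 1.41
= 7.473 m

7.473 m


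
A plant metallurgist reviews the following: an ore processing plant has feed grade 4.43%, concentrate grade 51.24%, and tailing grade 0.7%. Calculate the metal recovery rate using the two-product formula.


85.3648%

Using the two-product formula:
R = 100 * c * (f - t) / (f * (c - t))
Numerator = 100 * 51.24 * (4.43 - 0.7)
= 100 * 51.24 * 3.73
= 19112.52
Denominator = 4.43 * (51.24 - 0.7)
= 4.43 * 50.54
= 223.8922
R = 19112.52 / 223.8922
= 85.3648%


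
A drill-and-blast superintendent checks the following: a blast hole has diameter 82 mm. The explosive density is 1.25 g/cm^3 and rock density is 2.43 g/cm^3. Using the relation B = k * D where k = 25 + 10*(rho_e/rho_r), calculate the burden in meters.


First, compute k:
rho_e / rho_r = 1.25 / 2.43 = 0.5144032922
k = 25 + 10 * 0.5144032922 = 30.14403292
Then, compute burden:
B = k * D / 1000 = 30.14403292 * 82 / 1000
= 2471.8107 / 1000
= 2.4718 m

2.4718 m


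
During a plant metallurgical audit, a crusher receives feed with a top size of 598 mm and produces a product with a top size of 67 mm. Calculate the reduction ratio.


Reduction ratio = feed size / product size
= 598 / 67
= 8.9254

8.9254


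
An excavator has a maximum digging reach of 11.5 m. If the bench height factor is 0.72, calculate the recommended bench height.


8.28 m

Bench height = reach * factor
= 11.5 * 0.72
= 8.28 m


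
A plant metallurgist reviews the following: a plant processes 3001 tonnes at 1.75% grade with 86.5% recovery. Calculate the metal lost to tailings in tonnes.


Total metal in feed:
= 3001 * 1.75 / 100 = 52.5175 tonnes
Metal recovered:
= 52.5175 * 86.5 / 100 = 45.4276375 tonnes
Metal lost to tailings:
= 52.5175 - 45.4276375
= 7.0899 tonnes

7.0899 tonnes


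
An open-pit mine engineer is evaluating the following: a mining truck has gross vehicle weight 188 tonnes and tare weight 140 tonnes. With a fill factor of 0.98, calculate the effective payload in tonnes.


Maximum payload = gross - tare
= 188 - 140 = 48 tonnes
Effective payload = max payload * fill factor
= 48 * 0.98
= 47.04 tonnes

47.04 tonnes


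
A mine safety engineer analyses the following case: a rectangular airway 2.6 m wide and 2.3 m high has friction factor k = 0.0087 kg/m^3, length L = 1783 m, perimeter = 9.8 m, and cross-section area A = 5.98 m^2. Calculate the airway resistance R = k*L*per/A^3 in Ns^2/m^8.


Compute the numerator:
k * L * per = 0.0087 * 1783 * 9.8
= 152.01858
Compute the denominator:
A^3 = 5.98^3 = 213.847192
Resistance:
R = 152.01858 / 213.847192
= 0.7109 Ns^2/m^8

0.7109 Ns^2/m^8


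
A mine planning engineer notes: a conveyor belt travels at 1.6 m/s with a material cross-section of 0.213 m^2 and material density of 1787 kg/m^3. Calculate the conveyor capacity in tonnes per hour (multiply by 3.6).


Volumetric flow = speed * area
= 1.6 * 0.213 = 0.3408 m^3/s
Mass flow = volumetric * density
= 0.3408 * 1787 = 609.0096 kg/s
Convert to t/h: multiply by 3.6
Capacity = 609.0096 * 3.6
= 2192.4346 t/h

2192.4346 t/h


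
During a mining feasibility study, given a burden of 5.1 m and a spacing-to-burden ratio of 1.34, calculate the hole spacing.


Spacing = burden * ratio
= 5.1 * 1.34
= 6.834 m

6.834 m


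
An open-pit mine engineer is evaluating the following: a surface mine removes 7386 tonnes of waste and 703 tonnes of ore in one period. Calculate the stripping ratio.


Stripping ratio = waste tonnage / ore tonnage
= 7386 / 703
= 10.5064

10.5064


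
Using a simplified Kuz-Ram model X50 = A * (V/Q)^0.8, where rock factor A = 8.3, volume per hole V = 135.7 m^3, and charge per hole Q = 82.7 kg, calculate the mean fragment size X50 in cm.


12.335 cm

Compute V/Q:
V/Q = 135.7 / 82.7 = 1.640870617
Raise to the power 0.8:
(V/Q)^0.8 = 1.640870617^0.8 = 1.486139134
Multiply by A:
X50 = 8.3 * 1.486139134
= 12.335 cm


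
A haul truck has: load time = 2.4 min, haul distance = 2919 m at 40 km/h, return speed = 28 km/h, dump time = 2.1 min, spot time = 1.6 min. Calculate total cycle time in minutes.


16.7335 min

Convert haul speed to m/min: 40 * 1000/60 = 666.6666667 m/min
Haul time = 2919 / 666.6666667 = 4.3785 min
Convert return speed to m/min: 28 * 1000/60 = 466.6666667 m/min
Return time = 2919 / 466.6666667 = 6.255 min
Total cycle time:
= 2.4 + 4.3785 + 2.1 + 6.255 + 1.6
= 16.7335 min


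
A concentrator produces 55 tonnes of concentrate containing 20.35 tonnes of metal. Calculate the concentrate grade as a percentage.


Grade = (metal in concentrate / concentrate mass) * 100
= (20.35 / 55) * 100
= 0.37 * 100
= 37.0%

37.0%


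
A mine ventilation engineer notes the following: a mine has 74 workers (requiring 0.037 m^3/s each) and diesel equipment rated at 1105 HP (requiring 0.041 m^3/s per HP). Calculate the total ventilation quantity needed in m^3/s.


48.043 m^3/s

Airflow for workers:
Q_people = 74 * 0.037 = 2.738 m^3/s
Airflow for diesel equipment:
Q_diesel = 1105 * 0.041 = 45.305 m^3/s
Total ventilation:
Q_total = 2.738 + 45.305
= 48.043 m^3/s


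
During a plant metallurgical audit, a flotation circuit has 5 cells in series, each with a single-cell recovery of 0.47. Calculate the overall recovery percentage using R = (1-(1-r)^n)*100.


Complement of single-cell recovery:
1 - r = 1 - 0.47 = 0.53
Raise to power n:
(1 - r)^5 = 0.53^5 = 0.0418195493
Overall recovery:
R = (1 - 0.0418195493) * 100
= 95.818%

95.818%


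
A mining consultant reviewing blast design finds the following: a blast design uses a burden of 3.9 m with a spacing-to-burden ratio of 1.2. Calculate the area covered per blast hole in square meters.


First, find the spacing:
Spacing = burden * ratio = 3.9 * 1.2
= 4.68 m
Then, calculate the area:
Area = burden * spacing = 3.9 * 4.68
= 18.252 m^2

18.252 m^2


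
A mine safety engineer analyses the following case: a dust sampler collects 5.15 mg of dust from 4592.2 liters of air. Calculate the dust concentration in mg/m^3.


1.1215 mg/m^3

Convert liters to m^3: 1 m^3 = 1000 L
Concentration = mass / volume * 1000
= 5.15 / 4592.2 * 1000
= 0.001121466835 * 1000
= 1.1215 mg/m^3


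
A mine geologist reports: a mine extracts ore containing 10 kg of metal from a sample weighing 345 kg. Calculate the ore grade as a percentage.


2.8986%

Ore grade = (metal mass / ore mass) * 100
= (10 / 345) * 100
= 0.02898550725 * 100
= 2.8986%


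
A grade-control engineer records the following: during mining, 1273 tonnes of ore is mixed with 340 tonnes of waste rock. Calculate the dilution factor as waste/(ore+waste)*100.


Total material = ore + waste
= 1273 + 340 = 1613 tonnes
Dilution = waste / total * 100
= 340 / 1613 * 100
= 0.2107873528 * 100
= 21.0787%

21.0787%


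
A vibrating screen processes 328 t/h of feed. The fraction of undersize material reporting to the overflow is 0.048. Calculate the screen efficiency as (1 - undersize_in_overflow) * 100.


Screen efficiency = (1 - fraction of undersize in overflow) * 100
= (1 - 0.048) * 100
= 0.952 * 100
= 95.2%

95.2%


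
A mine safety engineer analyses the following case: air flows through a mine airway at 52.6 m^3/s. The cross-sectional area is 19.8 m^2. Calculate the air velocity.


2.6566 m/s

Velocity = flow rate / cross-sectional area
= 52.6 / 19.8
= 2.6566 m/s


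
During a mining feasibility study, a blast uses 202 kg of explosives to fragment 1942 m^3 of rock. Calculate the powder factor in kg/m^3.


0.104 kg/m^3

Powder factor = explosive mass / rock volume
= 202 / 1942
= 0.104 kg/m^3


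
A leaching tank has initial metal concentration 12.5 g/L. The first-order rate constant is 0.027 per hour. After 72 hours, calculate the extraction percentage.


Compute the exponent:
-k * t = -0.027 * 72 = -1.944
Remaining concentration:
C = 12.5 * exp(-1.944)
= 12.5 * 0.1431302821
= 1.789128526 g/L
Extracted = 12.5 - 1.789128526 = 10.71087147 g/L
Extraction % = 10.71087147 / 12.5 * 100
= 85.687%

85.687%


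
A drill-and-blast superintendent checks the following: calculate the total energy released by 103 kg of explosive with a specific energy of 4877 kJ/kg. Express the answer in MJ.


Energy = mass * specific_energy / 1000
= 103 * 4877 / 1000
= 502331 / 1000
= 502.331 MJ

502.331 MJ


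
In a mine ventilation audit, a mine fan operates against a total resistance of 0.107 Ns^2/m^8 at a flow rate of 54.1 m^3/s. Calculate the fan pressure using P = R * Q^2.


313.1687 Pa

Compute Q^2:
Q^2 = 54.1^2 = 2926.81
Compute pressure:
P = R * Q^2 = 0.107 * 2926.81
= 313.1687 Pa


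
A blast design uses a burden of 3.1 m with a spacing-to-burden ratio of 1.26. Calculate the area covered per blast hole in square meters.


First, find the spacing:
Spacing = burden * ratio = 3.1 * 1.26
= 3.906 m
Then, calculate the area:
Area = burden * spacing = 3.1 * 3.906
= 12.1086 m^2

12.1086 m^2


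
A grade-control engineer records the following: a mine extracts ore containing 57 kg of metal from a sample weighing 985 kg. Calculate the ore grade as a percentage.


Ore grade = (metal mass / ore mass) * 100
= (57 / 985) * 100
= 0.0578680203 * 100
= 5.7868%

5.7868%


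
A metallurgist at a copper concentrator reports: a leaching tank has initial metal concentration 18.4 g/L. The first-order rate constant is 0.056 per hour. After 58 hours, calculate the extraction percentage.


96.1148%

Compute the exponent:
-k * t = -0.056 * 58 = -3.248
Remaining concentration:
C = 18.4 * exp(-3.248)
= 18.4 * 0.03885183385
= 0.7148737428 g/L
Extracted = 18.4 - 0.7148737428 = 17.68512626 g/L
Extraction % = 17.68512626 / 18.4 * 100
= 96.1148%


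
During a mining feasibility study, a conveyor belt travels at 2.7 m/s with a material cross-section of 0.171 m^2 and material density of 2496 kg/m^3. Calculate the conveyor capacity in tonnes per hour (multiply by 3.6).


4148.6515 t/h

Volumetric flow = speed * area
= 2.7 * 0.171 = 0.4617 m^3/s
Mass flow = volumetric * density
= 0.4617 * 2496 = 1152.4032 kg/s
Convert to t/h: multiply by 3.6
Capacity = 1152.4032 * 3.6
= 4148.6515 t/h
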